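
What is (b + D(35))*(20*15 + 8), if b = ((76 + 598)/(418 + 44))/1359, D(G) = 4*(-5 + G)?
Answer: 150687268/4077 ≈ 36960.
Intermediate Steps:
D(G) = -20 + 4*G
b = 337/313929 (b = (674/462)*(1/1359) = (674*(1/462))*(1/1359) = (337/231)*(1/1359) = 337/313929 ≈ 0.0010735)
(b + D(35))*(20*15 + 8) = (337/313929 + (-20 + 4*35))*(20*15 + 8) = (337/313929 + (-20 + 140))*(300 + 8) = (337/313929 + 120)*308 = (37671817/313929)*308 = 150687268/4077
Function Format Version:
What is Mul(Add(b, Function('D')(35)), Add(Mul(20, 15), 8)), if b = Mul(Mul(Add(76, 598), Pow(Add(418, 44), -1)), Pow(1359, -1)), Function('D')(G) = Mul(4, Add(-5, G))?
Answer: Rational(150687268, 4077) ≈ 36960.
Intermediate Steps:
Function('D')(G) = Add(-20, Mul(4, G))
b = Rational(337, 313929) (b = Mul(Mul(674, Pow(462, -1)), Rational(1, 1359)) = Mul(Mul(674, Rational(1, 462)), Rational(1, 1359)) = Mul(Rational(337, 231), Rational(1, 1359)) = Rational(337, 313929) ≈ 0.0010735)
Mul(Add(b, Function('D')(35)), Add(Mul(20, 15), 8)) = Mul(Add(Rational(337, 313929), Add(-20, Mul(4, 35))), Add(Mul(20, 15), 8)) = Mul(Add(Rational(337, 313929), Add(-20, 140)), Add(300, 8)) = Mul(Add(Rational(337, 313929), 120), 308) = Mul(Rational(37671817, 313929), 308) = Rational(150687268, 4077)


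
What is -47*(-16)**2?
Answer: -12032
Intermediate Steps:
-47*(-16)**2 = -47*256 = -12032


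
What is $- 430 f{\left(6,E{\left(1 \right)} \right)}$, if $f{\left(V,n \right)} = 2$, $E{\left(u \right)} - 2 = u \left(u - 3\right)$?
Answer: $-860$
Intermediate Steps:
$E{\left(u \right)} = 2 + u \left(-3 + u\right)$ ($E{\left(u \right)} = 2 + u \left(u - 3\right) = 2 + u \left(-3 + u\right)$)
$- 430 f{\left(6,E{\left(1 \right)} \right)} = \left(-430\right) 2 = -860$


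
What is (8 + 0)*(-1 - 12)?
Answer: -104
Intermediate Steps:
(8 + 0)*(-1 - 12) = 8*(-13) = -104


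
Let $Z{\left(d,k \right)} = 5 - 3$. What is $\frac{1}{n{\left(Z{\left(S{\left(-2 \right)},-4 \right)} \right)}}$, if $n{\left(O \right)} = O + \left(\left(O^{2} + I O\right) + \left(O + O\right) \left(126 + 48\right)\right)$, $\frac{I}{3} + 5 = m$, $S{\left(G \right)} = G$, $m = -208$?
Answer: $- \frac{1}{576} \approx -0.0017361$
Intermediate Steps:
$Z{\left(d,k \right)} = 2$ ($Z{\left(d,k \right)} = 5 - 3 = 2$)
$I = -639$ ($I = -15 + 3 \left(-208\right) = -15 - 624 = -639$)
$n{\left(O \right)} = O^{2} - 290 O$ ($n{\left(O \right)} = O + \left(\left(O^{2} - 639 O\right) + \left(O + O\right) \left(126 + 48\right)\right) = O + \left(\left(O^{2} - 639 O\right) + 2 O 174\right) = O + \left(\left(O^{2} - 639 O\right) + 348 O\right) = O + \left(O^{2} - 291 O\right) = O^{2} - 290 O$)
$\frac{1}{n{\left(Z{\left(S{\left(-2 \right)},-4 \right)} \right)}} = \frac{1}{2 \left(-290 + 2\right)} = \frac{1}{2 \left(-288\right)} = \frac{1}{-576} = - \frac{1}{576}$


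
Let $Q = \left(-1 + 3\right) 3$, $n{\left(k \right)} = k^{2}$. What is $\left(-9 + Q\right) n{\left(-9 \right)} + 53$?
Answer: $-190$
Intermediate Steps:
$Q = 6$ ($Q = 2 \cdot 3 = 6$)
$\left(-9 + Q\right) n{\left(-9 \right)} + 53 = \left(-9 + 6\right) \left(-9\right)^{2} + 53 = \left(-3\right) 81 + 53 = -243 + 53 = -190$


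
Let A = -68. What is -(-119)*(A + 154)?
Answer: 10234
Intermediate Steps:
-(-119)*(A + 154) = -(-119)*(-68 + 154) = -(-119)*86 = -1*(-10234) = 10234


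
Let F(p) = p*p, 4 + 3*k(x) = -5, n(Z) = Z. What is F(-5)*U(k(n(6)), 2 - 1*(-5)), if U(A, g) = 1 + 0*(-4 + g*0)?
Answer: 25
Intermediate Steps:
k(x) = -3 (k(x) = -4/3 + (⅓)*(-5) = -4/3 - 5/3 = -3)
U(A, g) = 1 (U(A, g) = 1 + 0*(-4 + 0) = 1 + 0*(-4) = 1 + 0 = 1)
F(p) = p²
F(-5)*U(k(n(6)), 2 - 1*(-5)) = (-5)²*1 = 25*1 = 25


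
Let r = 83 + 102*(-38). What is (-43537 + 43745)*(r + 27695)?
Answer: 4971616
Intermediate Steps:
r = -3793 (r = 83 - 3876 = -3793)
(-43537 + 43745)*(r + 27695) = (-43537 + 43745)*(-3793 + 27695) = 208*23902 = 4971616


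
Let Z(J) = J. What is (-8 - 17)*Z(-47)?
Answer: 1175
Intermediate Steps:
(-8 - 17)*Z(-47) = (-8 - 17)*(-47) = -25*(-47) = 1175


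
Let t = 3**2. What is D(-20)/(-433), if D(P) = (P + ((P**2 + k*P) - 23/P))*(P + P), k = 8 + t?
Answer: 1646/433 ≈ 3.8014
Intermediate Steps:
t = 9
k = 17 (k = 8 + 9 = 17)
D(P) = 2*P*(P**2 - 23/P + 18*P) (D(P) = (P + ((P**2 + 17*P) - 23/P))*(P + P) = (P + (P**2 - 23/P + 17*P))*(2*P) = (P**2 - 23/P + 18*P)*(2*P) = 2*P*(P**2 - 23/P + 18*P))
D(-20)/(-433) = (-46 + 2*(-20)**3 + 36*(-20)**2)/(-433) = (-46 + 2*(-8000) + 36*400)*(-1/433) = (-46 - 16000 + 14400)*(-1/433) = -1646*(-1/433) = 1646/433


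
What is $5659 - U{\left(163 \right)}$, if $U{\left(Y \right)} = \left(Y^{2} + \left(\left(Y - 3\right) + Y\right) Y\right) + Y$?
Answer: $-73722$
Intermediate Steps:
$U{\left(Y \right)} = Y + Y^{2} + Y \left(-3 + 2 Y\right)$ ($U{\left(Y \right)} = \left(Y^{2} + \left(\left(-3 + Y\right) + Y\right) Y\right) + Y = \left(Y^{2} + \left(-3 + 2 Y\right) Y\right) + Y = \left(Y^{2} + Y \left(-3 + 2 Y\right)\right) + Y = Y + Y^{2} + Y \left(-3 + 2 Y\right)$)
$5659 - U{\left(163 \right)} = 5659 - 163 \left(-2 + 3 \cdot 163\right) = 5659 - 163 \left(-2 + 489\right) = 5659 - 163 \cdot 487 = 5659 - 79381 = -73722$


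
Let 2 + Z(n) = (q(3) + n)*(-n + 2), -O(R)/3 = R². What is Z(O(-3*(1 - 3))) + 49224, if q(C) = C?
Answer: 37672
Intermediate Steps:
O(R) = -3*R²
Z(n) = -2 + (2 - n)*(3 + n) (Z(n) = -2 + (3 + n)*(-n + 2) = -2 + (3 + n)*(2 - n) = -2 + (2 - n)*(3 + n))
Z(O(-3*(1 - 3))) + 49224 = (4 - (-3)*(-3*(1 - 3))² - (-3*9*(1 - 3)²)²) + 49224 = (4 - (-3)*(-3*(-2))² - (-3*(-3*(-2))²)²) + 49224 = (4 - (-3)*6² - (-3*6²)²) + 49224 = (4 - (-3)*36 - (-3*36)²) + 49224 = (4 - 1*(-108) - 1*(-108)²) + 49224 = (4 + 108 - 1*11664) + 49224 = (4 + 108 - 11664) + 49224 = -11552 + 49224 = 37672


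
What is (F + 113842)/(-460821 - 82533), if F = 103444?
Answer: -108643/271677 ≈ -0.39990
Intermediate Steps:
(F + 113842)/(-460821 - 82533) = (103444 + 113842)/(-460821 - 82533) = 217286/(-543354) = 217286*(-1/543354) = -108643/271677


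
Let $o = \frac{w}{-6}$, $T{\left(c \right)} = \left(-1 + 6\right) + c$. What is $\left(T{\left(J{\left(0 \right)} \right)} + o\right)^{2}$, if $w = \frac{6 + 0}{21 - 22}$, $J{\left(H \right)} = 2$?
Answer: $64$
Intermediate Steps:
$w = -6$ ($w = \frac{6}{-1} = 6 \left(-1\right) = -6$)
$T{\left(c \right)} = 5 + c$
$o = 1$ ($o = - \frac{6}{-6} = \left(-6\right) \left(- \frac{1}{6}\right) = 1$)
$\left(T{\left(J{\left(0 \right)} \right)} + o\right)^{2} = \left(\left(5 + 2\right) + 1\right)^{2} = \left(7 + 1\right)^{2} = 8^{2} = 64$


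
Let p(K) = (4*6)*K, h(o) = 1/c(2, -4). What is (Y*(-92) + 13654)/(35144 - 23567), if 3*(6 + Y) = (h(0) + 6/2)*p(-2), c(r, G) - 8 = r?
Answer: 31282/19295 ≈ 1.6212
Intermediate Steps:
c(r, G) = 8 + r
h(o) = ⅒ (h(o) = 1/(8 + 2) = 1/10 = ⅒)
p(K) = 24*K
Y = -278/5 (Y = -6 + ((⅒ + 6/2)*(24*(-2)))/3 = -6 + ((⅒ + 6*(½))*(-48))/3 = -6 + ((⅒ + 3)*(-48))/3 = -6 + ((31/10)*(-48))/3 = -6 + (⅓)*(-744/5) = -6 - 248/5 = -278/5 ≈ -55.600)
(Y*(-92) + 13654)/(35144 - 23567) = (-278/5*(-92) + 13654)/(35144 - 23567) = (25576/5 + 13654)/11577 = (93846/5)*(1/11577) = 31282/19295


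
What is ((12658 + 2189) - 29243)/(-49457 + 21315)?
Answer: 7198/14071 ≈ 0.51155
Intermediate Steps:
((12658 + 2189) - 29243)/(-49457 + 21315) = (14847 - 29243)/(-28142) = -14396*(-1/28142) = 7198/14071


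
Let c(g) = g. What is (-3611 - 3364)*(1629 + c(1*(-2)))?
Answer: -11348325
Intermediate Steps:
(-3611 - 3364)*(1629 + c(1*(-2))) = (-3611 - 3364)*(1629 + 1*(-2)) = -6975*(1629 - 2) = -6975*1627 = -11348325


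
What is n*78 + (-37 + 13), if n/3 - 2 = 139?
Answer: 32970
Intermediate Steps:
n = 423 (n = 6 + 3*139 = 6 + 417 = 423)
n*78 + (-37 + 13) = 423*78 + (-37 + 13) = 32994 - 24 = 32970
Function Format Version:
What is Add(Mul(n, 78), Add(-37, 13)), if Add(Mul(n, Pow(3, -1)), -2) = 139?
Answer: 32970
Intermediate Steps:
n = 423 (n = Add(6, Mul(3, 139)) = Add(6, 417) = 423)
Add(Mul(n, 78), Add(-37, 13)) = Add(Mul(423, 78), Add(-37, 13)) = Add(32994, -24) = 32970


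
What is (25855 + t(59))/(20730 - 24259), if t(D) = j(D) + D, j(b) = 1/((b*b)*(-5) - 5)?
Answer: -451162739/61439890 ≈ -7.3432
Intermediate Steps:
j(b) = 1/(-5 - 5*b²) (j(b) = 1/(b²*(-5) - 5) = 1/(-5*b² - 5) = 1/(-5 - 5*b²))
t(D) = D - 1/(5 + 5*D²) (t(D) = -1/(5 + 5*D²) + D = D - 1/(5 + 5*D²))
(25855 + t(59))/(20730 - 24259) = (25855 + (-⅕ + 59*(1 + 59²))/(1 + 59²))/(20730 - 24259) = (25855 + (-⅕ + 59*(1 + 3481))/(1 + 3481))/(-3529) = (25855 + (-⅕ + 59*3482)/3482)*(-1/3529) = (25855 + (-⅕ + 205438)/3482)*(-1/3529) = (25855 + (1/3482)*(1027189/5))*(-1/3529) = (25855 + 1027189/17410)*(-1/3529) = (451162739/17410)*(-1/3529) = -451162739/61439890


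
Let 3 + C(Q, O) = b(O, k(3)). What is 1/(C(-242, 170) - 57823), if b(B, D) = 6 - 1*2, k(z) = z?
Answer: -1/57822 ≈ -1.7294e-5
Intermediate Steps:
b(B, D) = 4 (b(B, D) = 6 - 2 = 4)
C(Q, O) = 1 (C(Q, O) = -3 + 4 = 1)
1/(C(-242, 170) - 57823) = 1/(1 - 57823) = 1/(-57822) = -1/57822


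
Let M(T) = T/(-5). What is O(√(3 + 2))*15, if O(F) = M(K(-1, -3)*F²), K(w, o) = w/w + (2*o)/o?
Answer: -45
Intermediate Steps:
K(w, o) = 3 (K(w, o) = 1 + 2 = 3)
M(T) = -T/5 (M(T) = T*(-⅕) = -T/5)
O(F) = -3*F²/5
O(√(3 + 2))*15 = -3*(√(3 + 2))²/5*15 = -3*(√5)²/5*15 = -⅗*5*15 = -3*15 = -45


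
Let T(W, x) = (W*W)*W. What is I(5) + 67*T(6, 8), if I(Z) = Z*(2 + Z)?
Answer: 14507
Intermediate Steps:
T(W, x) = W³ (T(W, x) = W²*W = W³)
I(5) + 67*T(6, 8) = 5*(2 + 5) + 67*6³ = 5*7 + 67*216 = 35 + 14472 = 14507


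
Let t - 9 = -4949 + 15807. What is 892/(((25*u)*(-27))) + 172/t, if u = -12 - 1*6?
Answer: 5891582/66017025 ≈ 0.089243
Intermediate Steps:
u = -18 (u = -12 - 6 = -18)
t = 10867 (t = 9 + (-4949 + 15807) = 9 + 10858 = 10867)
892/(((25*u)*(-27))) + 172/t = 892/(((25*(-18))*(-27))) + 172/10867 = 892/((-450*(-27))) + 172*(1/10867) = 892/12150 + 172/10867 = 892*(1/12150) + 172/10867 = 446/6075 + 172/10867 = 5891582/66017025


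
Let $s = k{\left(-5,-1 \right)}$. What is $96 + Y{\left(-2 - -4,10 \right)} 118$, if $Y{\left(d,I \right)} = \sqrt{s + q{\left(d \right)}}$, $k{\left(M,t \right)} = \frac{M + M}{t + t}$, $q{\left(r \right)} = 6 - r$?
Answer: $450$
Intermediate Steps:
$k{\left(M,t \right)} = \frac{M}{t}$ ($k{\left(M,t \right)} = \frac{2 M}{2 t} = 2 M \frac{1}{2 t} = \frac{M}{t}$)
$s = 5$ ($s = - \frac{5}{-1} = \left(-5\right) \left(-1\right) = 5$)
$Y{\left(d,I \right)} = \sqrt{11 - d}$ ($Y{\left(d,I \right)} = \sqrt{5 - \left(-6 + d\right)} = \sqrt{11 - d}$)
$96 + Y{\left(-2 - -4,10 \right)} 118 = 96 + \sqrt{11 - \left(-2 - -4\right)} 118 = 96 + \sqrt{11 - \left(-2 + 4\right)} 118 = 96 + \sqrt{11 - 2} \cdot 118 = 96 + \sqrt{9} \cdot 118 = 96 + 3 \cdot 118 = 96 + 354 = 450$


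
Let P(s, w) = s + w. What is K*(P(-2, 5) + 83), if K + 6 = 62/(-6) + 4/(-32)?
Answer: -16985/12 ≈ -1415.4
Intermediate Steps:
K = -395/24 (K = -6 + (62/(-6) + 4/(-32)) = -6 + (62*(-⅙) + 4*(-1/32)) = -6 + (-31/3 - ⅛) = -6 - 251/24 = -395/24 ≈ -16.458)
K*(P(-2, 5) + 83) = -395*((-2 + 5) + 83)/24 = -395*(3 + 83)/24 = -395/24*86 = -16985/12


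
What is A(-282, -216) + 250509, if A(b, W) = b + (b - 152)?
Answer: 249793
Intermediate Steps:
A(b, W) = -152 + 2*b (A(b, W) = b + (-152 + b) = -152 + 2*b)
A(-282, -216) + 250509 = (-152 + 2*(-282)) + 250509 = (-152 - 564) + 250509 = -716 + 250509 = 249793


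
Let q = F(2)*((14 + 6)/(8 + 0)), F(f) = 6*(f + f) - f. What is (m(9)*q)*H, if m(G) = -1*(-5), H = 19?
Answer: 5225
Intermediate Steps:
m(G) = 5
F(f) = 11*f (F(f) = 6*(2*f) - f = 12*f - f = 11*f)
q = 55 (q = (11*2)*((14 + 6)/(8 + 0)) = 22*(20/8) = 22*(20*(⅛)) = 22*(5/2) = 55)
(m(9)*q)*H = (5*55)*19 = 275*19 = 5225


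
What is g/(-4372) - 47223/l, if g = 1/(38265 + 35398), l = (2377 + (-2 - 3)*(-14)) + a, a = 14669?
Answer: -86411284619/31319813351 ≈ -2.7590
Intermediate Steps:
l = 17116 (l = (2377 + (-2 - 3)*(-14)) + 14669 = (2377 - 5*(-14)) + 14669 = (2377 + 70) + 14669 = 2447 + 14669 = 17116)
g = 1/73663 ≈ 1.3575e-5
g/(-4372) - 47223/l = (1/73663)/(-4372) - 47223/17116 = (1/73663)*(-1/4372) - 47223*1/17116 = -1/322054636 - 4293/1556 = -86411284619/31319813351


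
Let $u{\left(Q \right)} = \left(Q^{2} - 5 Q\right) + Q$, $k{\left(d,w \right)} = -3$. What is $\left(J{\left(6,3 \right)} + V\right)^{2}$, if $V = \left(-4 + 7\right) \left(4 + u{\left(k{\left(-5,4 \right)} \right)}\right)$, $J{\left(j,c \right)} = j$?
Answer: $6561$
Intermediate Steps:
$u{\left(Q \right)} = Q^{2} - 4 Q$
$V = 75$ ($V = \left(-4 + 7\right) \left(4 - 3 \left(-4 - 3\right)\right) = 3 \left(4 - -21\right) = 3 \left(4 + 21\right) = 3 \cdot 25 = 75$)
$\left(J{\left(6,3 \right)} + V\right)^{2} = \left(6 + 75\right)^{2} = 81^{2} = 6561$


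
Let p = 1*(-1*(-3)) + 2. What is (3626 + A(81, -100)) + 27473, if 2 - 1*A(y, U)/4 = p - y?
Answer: 31411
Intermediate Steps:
p = 5 (p = 1*3 + 2 = 3 + 2 = 5)
A(y, U) = -12 + 4*y (A(y, U) = 8 - 4*(5 - y) = 8 + (-20 + 4*y) = -12 + 4*y)
(3626 + A(81, -100)) + 27473 = (3626 + (-12 + 4*81)) + 27473 = (3626 + (-12 + 324)) + 27473 = (3626 + 312) + 27473 = 3938 + 27473 = 31411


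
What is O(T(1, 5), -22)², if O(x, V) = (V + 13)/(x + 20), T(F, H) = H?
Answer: 81/625 ≈ 0.12960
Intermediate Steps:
O(x, V) = (13 + V)/(20 + x)
O(T(1, 5), -22)² = ((13 - 22)/(20 + 5))² = (-9/25)² = 81/625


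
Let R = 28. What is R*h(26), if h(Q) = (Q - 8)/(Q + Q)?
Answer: 126/13 ≈ 9.6923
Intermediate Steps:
h(Q) = (-8 + Q)/(2*Q) (h(Q) = (-8 + Q)/((2*Q)) = (-8 + Q)*(1/(2*Q)) = (-8 + Q)/(2*Q))
R*h(26) = 28*((½)*(-8 + 26)/26) = 28*((½)*(1/26)*18) = 28*(9/26) = 126/13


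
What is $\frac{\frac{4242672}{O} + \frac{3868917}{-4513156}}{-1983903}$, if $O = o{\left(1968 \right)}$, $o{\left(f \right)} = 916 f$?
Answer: $- \frac{5283589559}{7005495728412721} \approx -7.5421 \cdot 10^{-7}$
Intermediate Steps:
$O = 1802688$ ($O = 916 \cdot 1968 = 1802688$)
$\frac{\frac{4242672}{O} + \frac{3868917}{-4513156}}{-1983903} = \frac{\frac{4242672}{1802688} + \frac{3868917}{-4513156}}{-1983903} = \left(4242672 \cdot \frac{1}{1802688} + 3868917 \left(- \frac{1}{4513156}\right)\right) \left(- \frac{1}{1983903}\right) = \left(\frac{88389}{37556} - \frac{3868917}{4513156}\right) \left(- \frac{1}{1983903}\right) = \frac{15850768677}{10593505421} \left(- \frac{1}{1983903}\right) = - \frac{5283589559}{7005495728412721}$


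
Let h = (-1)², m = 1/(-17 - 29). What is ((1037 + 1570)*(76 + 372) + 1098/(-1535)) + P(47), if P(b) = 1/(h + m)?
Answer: 3227008016/2763 ≈ 1.1679e+6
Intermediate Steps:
m = -1/46 (m = 1/(-46) = -1/46 ≈ -0.021739)
h = 1
P(b) = 46/45 (P(b) = 1/(1 - 1/46) = 1/(45/46) = 46/45)
((1037 + 1570)*(76 + 372) + 1098/(-1535)) + P(47) = ((1037 + 1570)*(76 + 372) + 1098/(-1535)) + 46/45 = (2607*448 + 1098*(-1/1535)) + 46/45 = (1167936 - 1098/1535) + 46/45 = 1792780662/1535 + 46/45 = 3227008016/2763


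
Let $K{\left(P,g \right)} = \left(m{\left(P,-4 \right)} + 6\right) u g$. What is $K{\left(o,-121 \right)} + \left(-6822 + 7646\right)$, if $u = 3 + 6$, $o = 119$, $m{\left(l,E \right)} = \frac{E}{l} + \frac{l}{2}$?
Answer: $- \frac{16771597}{238} \approx -70469.0$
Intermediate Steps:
$m{\left(l,E \right)} = \frac{l}{2} + \frac{E}{l}$ ($m{\left(l,E \right)} = \frac{E}{l} + l \frac{1}{2} = \frac{E}{l} + \frac{l}{2} = \frac{l}{2} + \frac{E}{l}$)
$u = 9$
$K{\left(P,g \right)} = g \left(54 - \frac{36}{P} + \frac{9 P}{2}\right)$ ($K{\left(P,g \right)} = \left(\left(\frac{P}{2} - \frac{4}{P}\right) + 6\right) 9 g = \left(6 + \frac{P}{2} - \frac{4}{P}\right) 9 g = \left(54 - \frac{36}{P} + \frac{9 P}{2}\right) g = g \left(54 - \frac{36}{P} + \frac{9 P}{2}\right)$)
$K{\left(o,-121 \right)} + \left(-6822 + 7646\right) = \frac{9}{2} \left(-121\right) \frac{1}{119} \left(-8 + 119^{2} + 12 \cdot 119\right) + \left(-6822 + 7646\right) = \frac{9}{2} \left(-121\right) \frac{1}{119} \left(-8 + 14161 + 1428\right) + 824 = \frac{9}{2} \left(-121\right) \frac{1}{119} \cdot 15581 + 824 = - \frac{16967709}{238} + 824 = - \frac{16771597}{238}$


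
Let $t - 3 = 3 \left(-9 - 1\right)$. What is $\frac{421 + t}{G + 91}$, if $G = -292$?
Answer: $- \frac{394}{201} \approx -1.9602$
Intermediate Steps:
$t = -27$ ($t = 3 + 3 \left(-9 - 1\right) = 3 + 3 \left(-10\right) = 3 - 30 = -27$)
$\frac{421 + t}{G + 91} = \frac{421 - 27}{-292 + 91} = \frac{394}{-201} = 394 \left(- \frac{1}{201}\right) = - \frac{394}{201}$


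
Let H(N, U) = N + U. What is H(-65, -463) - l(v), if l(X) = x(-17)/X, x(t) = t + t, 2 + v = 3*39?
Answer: -60686/115 ≈ -527.70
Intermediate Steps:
v = 115 (v = -2 + 3*39 = -2 + 117 = 115)
x(t) = 2*t
l(X) = -34/X (l(X) = (2*(-17))/X = -34/X)
H(-65, -463) - l(v) = (-65 - 463) - (-34)/115 = -528 - (-34)/115 = -528 - 1*(-34/115) = -528 + 34/115 = -60686/115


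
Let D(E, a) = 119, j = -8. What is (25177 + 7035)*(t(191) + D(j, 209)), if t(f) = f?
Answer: 9985720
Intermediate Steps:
(25177 + 7035)*(t(191) + D(j, 209)) = (25177 + 7035)*(191 + 119) = 32212*310 = 9985720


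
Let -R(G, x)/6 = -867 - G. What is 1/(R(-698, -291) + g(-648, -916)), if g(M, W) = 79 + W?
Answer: 1/177 ≈ 0.0056497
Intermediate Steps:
R(G, x) = 5202 + 6*G (R(G, x) = -6*(-867 - G) = 5202 + 6*G)
1/(R(-698, -291) + g(-648, -916)) = 1/((5202 + 6*(-698)) + (79 - 916)) = 1/((5202 - 4188) - 837) = 1/(1014 - 837) = 1/177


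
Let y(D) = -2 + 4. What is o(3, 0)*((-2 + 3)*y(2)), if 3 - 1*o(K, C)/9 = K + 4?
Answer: -72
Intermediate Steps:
o(K, C) = -9 - 9*K (o(K, C) = 27 - 9*(K + 4) = 27 - 9*(4 + K) = 27 + (-36 - 9*K) = -9 - 9*K)
y(D) = 2
o(3, 0)*((-2 + 3)*y(2)) = (-9 - 9*3)*((-2 + 3)*2) = (-9 - 27)*(1*2) = -36*2 = -72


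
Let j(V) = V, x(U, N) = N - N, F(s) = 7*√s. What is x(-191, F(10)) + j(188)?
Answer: 188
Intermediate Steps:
x(U, N) = 0
x(-191, F(10)) + j(188) = 0 + 188 = 188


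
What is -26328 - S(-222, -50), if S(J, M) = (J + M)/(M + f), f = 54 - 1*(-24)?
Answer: -184228/7 ≈ -26318.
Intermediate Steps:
f = 78 (f = 54 + 24 = 78)
S(J, M) = (J + M)/(78 + M) (S(J, M) = (J + M)/(M + 78) = (J + M)/(78 + M))
-26328 - S(-222, -50) = -26328 - (-222 - 50)/(78 - 50) = -26328 - (-272)/28 = -26328 - 1*(-68/7) = -26328 + 68/7 = -184228/7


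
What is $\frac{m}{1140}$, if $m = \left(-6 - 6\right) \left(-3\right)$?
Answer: $\frac{3}{95} \approx 0.031579$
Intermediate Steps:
$m = 36$ ($m = \left(-12\right) \left(-3\right) = 36$)
$\frac{m}{1140} = \frac{1}{1140} \cdot 36 = \frac{3}{95}$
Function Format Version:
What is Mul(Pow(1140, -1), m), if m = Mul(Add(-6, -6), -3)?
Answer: Rational(3, 95) ≈ 0.031579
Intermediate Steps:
m = 36 (m = Mul(-12, -3) = 36)
Mul(Pow(1140, -1), m) = Mul(Pow(1140, -1), 36) = Mul(Rational(1, 1140), 36) = Rational(3, 95)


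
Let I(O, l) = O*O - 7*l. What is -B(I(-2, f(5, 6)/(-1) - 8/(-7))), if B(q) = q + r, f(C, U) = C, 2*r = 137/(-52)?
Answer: -3087/104 ≈ -29.683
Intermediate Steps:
r = -137/104 (r = (137/(-52))/2 = (137*(-1/52))/2 = (1/2)*(-137/52) = -137/104 ≈ -1.3173)
I(O, l) = O**2 - 7*l
B(q) = -137/104 + q (B(q) = q - 137/104 = -137/104 + q)
-B(I(-2, f(5, 6)/(-1) - 8/(-7))) = -(-137/104 + ((-2)**2 - 7*(5/(-1) - 8/(-7)))) = -(-137/104 + (4 - 7*(5*(-1) - 8*(-1/7)))) = -(-137/104 + (4 - 7*(-5 + 8/7))) = -(-137/104 + (4 - 7*(-27/7))) = -(-137/104 + (4 + 27)) = -(-137/104 + 31) = -1*3087/104 = -3087/104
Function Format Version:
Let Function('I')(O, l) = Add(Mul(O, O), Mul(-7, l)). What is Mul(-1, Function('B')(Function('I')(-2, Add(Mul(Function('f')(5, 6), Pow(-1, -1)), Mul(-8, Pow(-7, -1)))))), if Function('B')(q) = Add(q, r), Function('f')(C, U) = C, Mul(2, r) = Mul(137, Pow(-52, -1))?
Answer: Rational(-3087, 104) ≈ -29.683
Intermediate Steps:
r = Rational(-137, 104) (r = Mul(Rational(1, 2), Mul(137, Pow(-52, -1))) = Mul(Rational(1, 2), Mul(137, Rational(-1, 52))) = Mul(Rational(1, 2), Rational(-137, 52)) = Rational(-137, 104) ≈ -1.3173)
Function('I')(O, l) = Add(Pow(O, 2), Mul(-7, l))
Function('B')(q) = Add(Rational(-137, 104), q) (Function('B')(q) = Add(q, Rational(-137, 104)) = Add(Rational(-137, 104), q))
Mul(-1, Function('B')(Function('I')(-2, Add(Mul(Function('f')(5, 6), Pow(-1, -1)), Mul(-8, Pow(-7, -1)))))) = Mul(-1, Add(Rational(-137, 104), Add(Pow(-2, 2), Mul(-7, Add(Mul(5, Pow(-1, -1)), Mul(-8, Pow(-7, -1))))))) = Mul(-1, Add(Rational(-137, 104), Add(4, Mul(-7, Add(Mul(5, -1), Mul(-8, Rational(-1, 7))))))) = Mul(-1, Add(Rational(-137, 104), Add(4, Mul(-7, Add(-5, Rational(8, 7)))))) = Mul(-1, Add(Rational(-137, 104), Add(4, Mul(-7, Rational(-27, 7))))) = Mul(-1, Add(Rational(-137, 104), Add(4, 27))) = Mul(-1, Add(Rational(-137, 104), 31)) = Mul(-1, Rational(3087, 104)) = Rational(-3087, 104)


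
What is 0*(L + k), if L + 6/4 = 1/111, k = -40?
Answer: 0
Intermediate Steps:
L = -331/222 (L = -3/2 + 1/111 = -331/222 ≈ -1.4910)
0*(L + k) = 0*(-331/222 - 40) = 0*(-9211/222) = 0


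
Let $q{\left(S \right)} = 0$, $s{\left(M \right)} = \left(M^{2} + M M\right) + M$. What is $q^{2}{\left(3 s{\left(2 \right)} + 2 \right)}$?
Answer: $0$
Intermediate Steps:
$s{\left(M \right)} = M + 2 M^{2}$ ($s{\left(M \right)} = \left(M^{2} + M^{2}\right) + M = 2 M^{2} + M = M + 2 M^{2}$)
$q^{2}{\left(3 s{\left(2 \right)} + 2 \right)} = 0^{2} = 0$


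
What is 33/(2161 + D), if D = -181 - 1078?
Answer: 3/82 ≈ 0.036585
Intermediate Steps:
D = -1259
33/(2161 + D) = 33/(2161 - 1259) = 33/902 = 33*(1/902) = 3/82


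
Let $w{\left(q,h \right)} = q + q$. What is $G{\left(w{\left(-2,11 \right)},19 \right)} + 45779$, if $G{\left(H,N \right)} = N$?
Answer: $45798$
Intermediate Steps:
$w{\left(q,h \right)} = 2 q$
$G{\left(w{\left(-2,11 \right)},19 \right)} + 45779 = 19 + 45779 = 45798$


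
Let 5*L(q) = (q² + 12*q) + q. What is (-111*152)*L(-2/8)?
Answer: 107559/10 ≈ 10756.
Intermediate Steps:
L(q) = q²/5 + 13*q/5 (L(q) = ((q² + 12*q) + q)/5 = (q² + 13*q)/5 = q²/5 + 13*q/5)
(-111*152)*L(-2/8) = (-111*152)*((-2/8)*(13 - 2/8)/5) = -16872*(-2*⅛)*(13 - 2*⅛)/5 = -16872*(-1)*(13 - ¼)/(5*4) = -16872*(-1)*51/(5*4*4) = -16872*(-51/80) = 107559/10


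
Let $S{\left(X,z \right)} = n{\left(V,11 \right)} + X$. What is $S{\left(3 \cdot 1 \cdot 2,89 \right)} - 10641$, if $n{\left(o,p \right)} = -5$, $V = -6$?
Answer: $-10640$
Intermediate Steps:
$S{\left(X,z \right)} = -5 + X$
$S{\left(3 \cdot 1 \cdot 2,89 \right)} - 10641 = \left(-5 + 3 \cdot 1 \cdot 2\right) - 10641 = \left(-5 + 3 \cdot 2\right) - 10641 = \left(-5 + 6\right) - 10641 = 1 - 10641 = -10640$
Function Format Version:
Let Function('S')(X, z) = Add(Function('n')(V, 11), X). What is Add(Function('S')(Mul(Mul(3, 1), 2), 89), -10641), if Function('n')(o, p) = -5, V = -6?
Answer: -10640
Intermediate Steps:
Function('S')(X, z) = Add(-5, X)
Add(Function('S')(Mul(Mul(3, 1), 2), 89), -10641) = Add(Add(-5, Mul(Mul(3, 1), 2)), -10641) = Add(Add(-5, Mul(3, 2)), -10641) = Add(Add(-5, 6), -10641) = Add(1, -10641) = -10640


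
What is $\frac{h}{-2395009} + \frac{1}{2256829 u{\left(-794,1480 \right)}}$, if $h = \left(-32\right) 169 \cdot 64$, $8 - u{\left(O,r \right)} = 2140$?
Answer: $\frac{1665338454348927}{11523728134094852} \approx 0.14451$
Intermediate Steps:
$u{\left(O,r \right)} = -2132$ ($u{\left(O,r \right)} = 8 - 2140 = -2132$)
$h = -346112$ ($h = \left(-5408\right) 64 = -346112$)
$\frac{h}{-2395009} + \frac{1}{2256829 u{\left(-794,1480 \right)}} = - \frac{346112}{-2395009} + \frac{1}{2256829 \left(-2132\right)} = \left(-346112\right) \left(- \frac{1}{2395009}\right) + \frac{1}{2256829} \left(- \frac{1}{2132}\right) = \frac{346112}{2395009} - \frac{1}{4811559428} = \frac{1665338454348927}{11523728134094852}$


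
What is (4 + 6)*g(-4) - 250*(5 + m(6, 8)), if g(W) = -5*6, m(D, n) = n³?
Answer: -129550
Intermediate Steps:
g(W) = -30
(4 + 6)*g(-4) - 250*(5 + m(6, 8)) = (4 + 6)*(-30) - 250*(5 + 8³) = 10*(-30) - 250*(5 + 512) = -300 - 250*517 = -300 - 129250 = -129550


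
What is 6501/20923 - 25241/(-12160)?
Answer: 607169603/254423680 ≈ 2.3865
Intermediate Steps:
6501/20923 - 25241/(-12160) = 6501*(1/20923) - 25241*(-1/12160) = 6501/20923 + 25241/12160 = 607169603/254423680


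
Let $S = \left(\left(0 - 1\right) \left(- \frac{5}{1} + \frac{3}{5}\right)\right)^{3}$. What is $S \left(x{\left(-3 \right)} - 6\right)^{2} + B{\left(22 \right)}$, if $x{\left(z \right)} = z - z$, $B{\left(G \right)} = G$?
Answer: $\frac{386078}{125} \approx 3088.6$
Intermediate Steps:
$x{\left(z \right)} = 0$
$S = \frac{10648}{125}$ ($S = \left(- (\left(-5\right) 1 + 3 \cdot \frac{1}{5})\right)^{3} = \left(- (-5 + \frac{3}{5})\right)^{3} = \left(\left(-1\right) \left(- \frac{22}{5}\right)\right)^{3} = \left(\frac{22}{5}\right)^{3} = \frac{10648}{125} \approx 85.184$)
$S \left(x{\left(-3 \right)} - 6\right)^{2} + B{\left(22 \right)} = \frac{10648 \left(0 - 6\right)^{2}}{125} + 22 = \frac{10648 \left(-6\right)^{2}}{125} + 22 = \frac{10648}{125} \cdot 36 + 22 = \frac{383328}{125} + 22 = \frac{386078}{125}$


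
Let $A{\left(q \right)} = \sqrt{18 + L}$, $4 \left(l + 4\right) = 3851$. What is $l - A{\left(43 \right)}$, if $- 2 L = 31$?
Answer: $\frac{3835}{4} - \frac{\sqrt{10}}{2} \approx 957.17$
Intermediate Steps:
$L = - \frac{31}{2}$ ($L = \left(- \frac{1}{2}\right) 31 = - \frac{31}{2} \approx -15.5$)
$l = \frac{3835}{4}$ ($l = -4 + \frac{1}{4} \cdot 3851 = -4 + \frac{3851}{4} = \frac{3835}{4} \approx 958.75$)
$A{\left(q \right)} = \frac{\sqrt{10}}{2}$ ($A{\left(q \right)} = \sqrt{18 - \frac{31}{2}} = \sqrt{\frac{5}{2}} = \frac{\sqrt{10}}{2}$)
$l - A{\left(43 \right)} = \frac{3835}{4} - \frac{\sqrt{10}}{2}$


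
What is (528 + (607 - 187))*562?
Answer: 532776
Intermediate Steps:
(528 + (607 - 187))*562 = (528 + 420)*562 = 948*562 = 532776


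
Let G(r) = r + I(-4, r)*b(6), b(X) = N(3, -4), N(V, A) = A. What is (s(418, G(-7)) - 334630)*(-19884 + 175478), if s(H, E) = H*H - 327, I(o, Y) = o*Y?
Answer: -24931293402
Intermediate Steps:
I(o, Y) = Y*o
b(X) = -4
G(r) = 17*r (G(r) = r + (r*(-4))*(-4) = r - 4*r*(-4) = r + 16*r = 17*r)
s(H, E) = -327 + H² (s(H, E) = H² - 327 = -327 + H²)
(s(418, G(-7)) - 334630)*(-19884 + 175478) = ((-327 + 418²) - 334630)*(-19884 + 175478) = ((-327 + 174724) - 334630)*155594 = (174397 - 334630)*155594 = -160233*155594 = -24931293402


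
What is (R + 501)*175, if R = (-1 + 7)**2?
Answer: 93975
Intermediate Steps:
R = 36 (R = 6**2 = 36)
(R + 501)*175 = (36 + 501)*175 = 537*175 = 93975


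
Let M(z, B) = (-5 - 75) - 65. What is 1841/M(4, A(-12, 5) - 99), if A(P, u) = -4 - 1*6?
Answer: -1841/145 ≈ -12.697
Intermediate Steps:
A(P, u) = -10 (A(P, u) = -4 - 6 = -10)
M(z, B) = -145 (M(z, B) = -80 - 65 = -145)
1841/M(4, A(-12, 5) - 99) = 1841/(-145) = 1841*(-1/145) = -1841/145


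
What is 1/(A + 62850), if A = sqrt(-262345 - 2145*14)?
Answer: 2514/158016595 - I*sqrt(11695)/790082975 ≈ 1.591e-5 - 1.3688e-7*I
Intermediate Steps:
A = 5*I*sqrt(11695) (A = sqrt(-262345 - 30030) = sqrt(-292375) = 5*I*sqrt(11695) ≈ 540.72*I)
1/(A + 62850) = 1/(5*I*sqrt(11695) + 62850) = 1/(62850 + 5*I*sqrt(11695))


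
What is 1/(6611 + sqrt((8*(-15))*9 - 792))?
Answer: 6611/43707193 - 12*I*sqrt(13)/43707193 ≈ 0.00015126 - 9.8992e-7*I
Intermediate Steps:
1/(6611 + sqrt((8*(-15))*9 - 792)) = 1/(6611 + sqrt(-120*9 - 792)) = 1/(6611 + sqrt(-1080 - 792)) = 1/(6611 + sqrt(-1872)) = 1/(6611 + 12*I*sqrt(13))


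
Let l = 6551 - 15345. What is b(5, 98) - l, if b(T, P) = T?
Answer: 8799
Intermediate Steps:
l = -8794
b(5, 98) - l = 5 - 1*(-8794) = 5 + 8794 = 8799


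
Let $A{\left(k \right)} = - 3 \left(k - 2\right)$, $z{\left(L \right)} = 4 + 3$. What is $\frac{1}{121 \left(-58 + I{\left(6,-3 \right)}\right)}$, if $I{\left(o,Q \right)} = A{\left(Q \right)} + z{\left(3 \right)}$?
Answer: $- \frac{1}{4356} \approx -0.00022957$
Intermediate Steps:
$z{\left(L \right)} = 7$
$A{\left(k \right)} = 6 - 3 k$ ($A{\left(k \right)} = - 3 \left(-2 + k\right) = 6 - 3 k$)
$I{\left(o,Q \right)} = 13 - 3 Q$ ($I{\left(o,Q \right)} = \left(6 - 3 Q\right) + 7 = 13 - 3 Q$)
$\frac{1}{121 \left(-58 + I{\left(6,-3 \right)}\right)} = \frac{1}{121 \left(-58 + \left(13 - -9\right)\right)} = \frac{1}{121 \left(-58 + \left(13 + 9\right)\right)} = \frac{1}{121 \left(-58 + 22\right)} = \frac{1}{121 \left(-36\right)} = \frac{1}{-4356} = - \frac{1}{4356}$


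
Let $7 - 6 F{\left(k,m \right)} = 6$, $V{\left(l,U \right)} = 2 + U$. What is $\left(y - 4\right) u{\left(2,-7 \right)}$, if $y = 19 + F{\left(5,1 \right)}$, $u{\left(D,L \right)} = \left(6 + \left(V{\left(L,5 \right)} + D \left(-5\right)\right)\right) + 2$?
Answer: $\frac{455}{6} \approx 75.833$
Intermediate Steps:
$F{\left(k,m \right)} = \frac{1}{6}$ ($F{\left(k,m \right)} = \frac{7}{6} - 1 = \frac{1}{6}$)
$u{\left(D,L \right)} = 15 - 5 D$ ($u{\left(D,L \right)} = \left(6 + \left(\left(2 + 5\right) + D \left(-5\right)\right)\right) + 2 = \left(6 - \left(-7 + 5 D\right)\right) + 2 = \left(13 - 5 D\right) + 2 = 15 - 5 D$)
$y = \frac{115}{6}$ ($y = 19 + \frac{1}{6} = \frac{115}{6} \approx 19.167$)
$\left(y - 4\right) u{\left(2,-7 \right)} = \left(\frac{115}{6} - 4\right) \left(15 - 10\right) = \frac{91 \left(15 - 10\right)}{6} = \frac{91}{6} \cdot 5 = \frac{455}{6}$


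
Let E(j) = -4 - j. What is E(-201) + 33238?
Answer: 33435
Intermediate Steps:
E(-201) + 33238 = (-4 - 1*(-201)) + 33238 = (-4 + 201) + 33238 = 197 + 33238 = 33435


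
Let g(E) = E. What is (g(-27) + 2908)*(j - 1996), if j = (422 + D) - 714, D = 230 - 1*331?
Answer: -6882709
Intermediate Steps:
D = -101 (D = 230 - 331 = -101)
j = -393 (j = (422 - 101) - 714 = 321 - 714 = -393)
(g(-27) + 2908)*(j - 1996) = (-27 + 2908)*(-393 - 1996) = 2881*(-2389) = -6882709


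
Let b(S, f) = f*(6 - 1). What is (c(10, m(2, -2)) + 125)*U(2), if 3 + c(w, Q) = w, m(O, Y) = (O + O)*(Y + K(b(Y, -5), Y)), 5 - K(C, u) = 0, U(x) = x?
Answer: 264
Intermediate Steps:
b(S, f) = 5*f (b(S, f) = f*5 = 5*f)
K(C, u) = 5 (K(C, u) = 5 - 1*0 = 5 + 0 = 5)
m(O, Y) = 2*O*(5 + Y) (m(O, Y) = (O + O)*(Y + 5) = (2*O)*(5 + Y) = 2*O*(5 + Y))
c(w, Q) = -3 + w
(c(10, m(2, -2)) + 125)*U(2) = ((-3 + 10) + 125)*2 = (7 + 125)*2 = 132*2 = 264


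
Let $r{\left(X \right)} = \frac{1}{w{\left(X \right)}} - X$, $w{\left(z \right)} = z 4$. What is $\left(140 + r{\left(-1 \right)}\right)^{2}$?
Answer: $\frac{316969}{16} \approx 19811.0$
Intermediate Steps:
$w{\left(z \right)} = 4 z$
$r{\left(X \right)} = - X + \frac{1}{4 X}$ ($r{\left(X \right)} = \frac{1}{4 X} - X = - X + \frac{1}{4 X}$)
$\left(140 + r{\left(-1 \right)}\right)^{2} = \left(140 + \left(\left(-1\right) \left(-1\right) + \frac{1}{4 \left(-1\right)}\right)\right)^{2} = \left(140 + \left(1 + \frac{1}{4} \left(-1\right)\right)\right)^{2} = \left(140 + \left(1 - \frac{1}{4}\right)\right)^{2} = \left(140 + \frac{3}{4}\right)^{2} = \left(\frac{563}{4}\right)^{2} = \frac{316969}{16}$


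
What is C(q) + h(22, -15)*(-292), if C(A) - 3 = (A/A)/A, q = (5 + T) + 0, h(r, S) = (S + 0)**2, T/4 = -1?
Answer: -65696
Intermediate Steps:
T = -4 (T = 4*(-1) = -4)
h(r, S) = S**2
q = 1 (q = (5 - 4) + 0 = 1 + 0 = 1)
C(A) = 3 + 1/A (C(A) = 3 + (A/A)/A = 3 + 1/A)
C(q) + h(22, -15)*(-292) = (3 + 1/1) + (-15)**2*(-292) = (3 + 1) + 225*(-292) = 4 - 65700 = -65696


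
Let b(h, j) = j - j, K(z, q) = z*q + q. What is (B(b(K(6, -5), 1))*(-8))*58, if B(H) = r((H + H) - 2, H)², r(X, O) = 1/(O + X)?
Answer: -116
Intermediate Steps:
K(z, q) = q + q*z (K(z, q) = q*z + q = q + q*z)
b(h, j) = 0
B(H) = (-2 + 3*H)⁻² (B(H) = (1/(H + ((H + H) - 2)))² = (1/(H + (2*H - 2)))² = (1/(H + (-2 + 2*H)))² = (1/(-2 + 3*H))² = (-2 + 3*H)⁻²)
(B(b(K(6, -5), 1))*(-8))*58 = (-8/(-2 + 3*0)²)*58 = (-8/(-2 + 0)²)*58 = (-8/(-2)²)*58 = ((¼)*(-8))*58 = -2*58 = -116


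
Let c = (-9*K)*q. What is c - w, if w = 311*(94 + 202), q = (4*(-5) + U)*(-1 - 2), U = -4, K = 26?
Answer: -108904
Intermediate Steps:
q = 72 (q = (4*(-5) - 4)*(-1 - 2) = (-20 - 4)*(-3) = -24*(-3) = 72)
w = 92056 (w = 311*296 = 92056)
c = -16848 (c = -9*26*72 = -234*72 = -16848)
c - w = -16848 - 1*92056 = -16848 - 92056 = -108904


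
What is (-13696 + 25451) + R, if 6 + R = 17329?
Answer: 29078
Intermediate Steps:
R = 17323 (R = -6 + 17329 = 17323)
(-13696 + 25451) + R = (-13696 + 25451) + 17323 = 11755 + 17323 = 29078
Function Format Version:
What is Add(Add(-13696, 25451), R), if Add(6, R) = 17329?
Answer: 29078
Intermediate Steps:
R = 17323 (R = Add(-6, 17329) = 17323)
Add(Add(-13696, 25451), R) = Add(Add(-13696, 25451), 17323) = Add(11755, 17323) = 29078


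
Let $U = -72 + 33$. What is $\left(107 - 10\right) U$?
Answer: $-3783$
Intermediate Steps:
$U = -39$
$\left(107 - 10\right) U = \left(107 - 10\right) \left(-39\right) = 97 \left(-39\right) = -3783$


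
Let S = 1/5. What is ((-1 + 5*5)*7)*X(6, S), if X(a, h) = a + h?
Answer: 5208/5 ≈ 1041.6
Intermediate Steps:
S = 1/5 ≈ 0.20000
((-1 + 5*5)*7)*X(6, S) = ((-1 + 5*5)*7)*(6 + 1/5) = ((-1 + 25)*7)*(31/5) = (24*7)*(31/5) = 168*(31/5) = 5208/5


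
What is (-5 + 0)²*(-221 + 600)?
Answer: 9475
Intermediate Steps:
(-5 + 0)²*(-221 + 600) = (-5)²*379 = 25*379 = 9475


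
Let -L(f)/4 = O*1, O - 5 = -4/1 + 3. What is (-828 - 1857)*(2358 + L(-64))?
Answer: -6288270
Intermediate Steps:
O = 4 (O = 5 + (-4/1 + 3) = 5 + (-4*1 + 3) = 5 + (-4 + 3) = 5 - 1 = 4)
L(f) = -16
(-828 - 1857)*(2358 + L(-64)) = (-828 - 1857)*(2358 - 16) = -2685*2342 = -6288270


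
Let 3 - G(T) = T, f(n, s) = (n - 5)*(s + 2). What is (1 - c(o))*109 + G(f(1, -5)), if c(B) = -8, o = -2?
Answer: 972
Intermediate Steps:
f(n, s) = (-5 + n)*(2 + s)
G(T) = 3 - T
(1 - c(o))*109 + G(f(1, -5)) = (1 - 1*(-8))*109 + (3 - (-10 - 5*(-5) + 2*1 + 1*(-5))) = (1 + 8)*109 + (3 - (-10 + 25 + 2 - 5)) = 9*109 + (3 - 1*12) = 981 + (3 - 12) = 981 - 9 = 972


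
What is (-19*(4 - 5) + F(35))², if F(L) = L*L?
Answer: 1547536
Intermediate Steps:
F(L) = L²
(-19*(4 - 5) + F(35))² = (-19*(4 - 5) + 35²)² = (-19*(-1) + 1225)² = (19 + 1225)² = 1244² = 1547536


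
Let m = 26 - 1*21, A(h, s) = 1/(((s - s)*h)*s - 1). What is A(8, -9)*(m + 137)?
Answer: -142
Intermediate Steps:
A(h, s) = -1 (A(h, s) = 1/((0*h)*s - 1) = 1/(0*s - 1) = 1/(0 - 1) = 1/(-1) = -1)
m = 5 (m = 26 - 21 = 5)
A(8, -9)*(m + 137) = -(5 + 137) = -1*142 = -142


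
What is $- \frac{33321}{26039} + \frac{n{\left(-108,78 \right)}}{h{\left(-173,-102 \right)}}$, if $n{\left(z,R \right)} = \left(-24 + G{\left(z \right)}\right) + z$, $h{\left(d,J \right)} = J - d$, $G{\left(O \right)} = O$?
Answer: $- \frac{8615151}{1848769} \approx -4.6599$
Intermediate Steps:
$n{\left(z,R \right)} = -24 + 2 z$ ($n{\left(z,R \right)} = \left(-24 + z\right) + z = -24 + 2 z$)
$- \frac{33321}{26039} + \frac{n{\left(-108,78 \right)}}{h{\left(-173,-102 \right)}} = - \frac{33321}{26039} + \frac{-24 + 2 \left(-108\right)}{-102 - -173} = \left(-33321\right) \frac{1}{26039} + \frac{-24 - 216}{-102 + 173} = - \frac{33321}{26039} - \frac{240}{71} = - \frac{8615151}{1848769}$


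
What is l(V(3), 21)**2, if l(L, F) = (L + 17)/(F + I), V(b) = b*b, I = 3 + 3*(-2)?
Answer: 169/81 ≈ 2.0864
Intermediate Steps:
I = -3 (I = 3 - 6 = -3)
V(b) = b**2
l(L, F) = (17 + L)/(-3 + F) (l(L, F) = (L + 17)/(F - 3) = (17 + L)/(-3 + F))
l(V(3), 21)**2 = ((17 + 3**2)/(-3 + 21))**2 = ((17 + 9)/18)**2 = ((1/18)*26)**2 = (13/9)**2 = 169/81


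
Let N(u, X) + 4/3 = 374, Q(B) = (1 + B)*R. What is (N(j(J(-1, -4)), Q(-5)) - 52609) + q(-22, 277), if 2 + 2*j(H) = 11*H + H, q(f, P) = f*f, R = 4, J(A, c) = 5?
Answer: -155257/3 ≈ -51752.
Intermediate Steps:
q(f, P) = f²
j(H) = -1 + 6*H (j(H) = -1 + (11*H + H)/2 = -1 + (12*H)/2 = -1 + 6*H)
Q(B) = 4 + 4*B (Q(B) = (1 + B)*4 = 4 + 4*B)
N(u, X) = 1118/3 (N(u, X) = -4/3 + 374 = 1118/3)
(N(j(J(-1, -4)), Q(-5)) - 52609) + q(-22, 277) = (1118/3 - 52609) + (-22)² = -156709/3 + 484 = -155257/3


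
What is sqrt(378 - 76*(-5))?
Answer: sqrt(758) ≈ 27.532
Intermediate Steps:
sqrt(378 - 76*(-5)) = sqrt(378 + 380) = sqrt(758)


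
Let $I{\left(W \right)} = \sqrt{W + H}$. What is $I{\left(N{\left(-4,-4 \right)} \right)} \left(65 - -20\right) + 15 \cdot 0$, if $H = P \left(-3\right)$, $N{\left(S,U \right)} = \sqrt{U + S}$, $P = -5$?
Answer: $85 \sqrt{15 + 2 i \sqrt{2}} \approx 330.65 + 30.902 i$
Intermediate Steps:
$N{\left(S,U \right)} = \sqrt{S + U}$
$H = 15$ ($H = \left(-5\right) \left(-3\right) = 15$)
$I{\left(W \right)} = \sqrt{15 + W}$ ($I{\left(W \right)} = \sqrt{W + 15} = \sqrt{15 + W}$)
$I{\left(N{\left(-4,-4 \right)} \right)} \left(65 - -20\right) + 15 \cdot 0 = \sqrt{15 + \sqrt{-4 - 4}} \left(65 - -20\right) + 15 \cdot 0 = \sqrt{15 + \sqrt{-8}} \left(65 + 20\right) + 0 = \sqrt{15 + 2 i \sqrt{2}} \cdot 85 + 0 = 85 \sqrt{15 + 2 i \sqrt{2}} + 0 = 85 \sqrt{15 + 2 i \sqrt{2}}$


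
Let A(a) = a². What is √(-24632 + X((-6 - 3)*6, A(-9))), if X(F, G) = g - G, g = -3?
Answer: 2*I*√6179 ≈ 157.21*I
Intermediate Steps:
X(F, G) = -3 - G
√(-24632 + X((-6 - 3)*6, A(-9))) = √(-24632 + (-3 - 1*(-9)²)) = √(-24632 + (-3 - 1*81)) = √(-24632 + (-3 - 81)) = √(-24632 - 84) = √(-24716) = 2*I*√6179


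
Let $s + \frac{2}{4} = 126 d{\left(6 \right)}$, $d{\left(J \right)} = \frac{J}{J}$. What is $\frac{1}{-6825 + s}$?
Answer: $- \frac{2}{13399} \approx -0.00014926$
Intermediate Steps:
$d{\left(J \right)} = 1$
$s = \frac{251}{2}$ ($s = - \frac{1}{2} + 126 \cdot 1 = - \frac{1}{2} + 126 = \frac{251}{2} \approx 125.5$)
$\frac{1}{-6825 + s} = \frac{1}{-6825 + \frac{251}{2}} = \frac{1}{- \frac{13399}{2}} = - \frac{2}{13399}$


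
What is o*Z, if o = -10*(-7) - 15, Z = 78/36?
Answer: 715/6 ≈ 119.17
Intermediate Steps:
Z = 13/6 (Z = 78*(1/36) = 13/6 ≈ 2.1667)
o = 55 (o = 70 - 15 = 55)
o*Z = 55*(13/6) = 715/6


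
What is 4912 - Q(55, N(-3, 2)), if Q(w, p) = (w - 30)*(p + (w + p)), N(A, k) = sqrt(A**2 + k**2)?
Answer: 3537 - 50*sqrt(13) ≈ 3356.7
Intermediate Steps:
Q(w, p) = (-30 + w)*(w + 2*p) (Q(w, p) = (-30 + w)*(p + (p + w)) = (-30 + w)*(w + 2*p))
4912 - Q(55, N(-3, 2)) = 4912 - (55**2 - 60*sqrt((-3)**2 + 2**2) - 30*55 + 2*sqrt((-3)**2 + 2**2)*55) = 4912 - (3025 - 60*sqrt(9 + 4) - 1650 + 2*sqrt(9 + 4)*55) = 4912 - (3025 - 60*sqrt(13) - 1650 + 2*sqrt(13)*55) = 4912 - (3025 - 60*sqrt(13) - 1650 + 110*sqrt(13)) = 4912 - (1375 + 50*sqrt(13)) = 4912 + (-1375 - 50*sqrt(13)) = 3537 - 50*sqrt(13)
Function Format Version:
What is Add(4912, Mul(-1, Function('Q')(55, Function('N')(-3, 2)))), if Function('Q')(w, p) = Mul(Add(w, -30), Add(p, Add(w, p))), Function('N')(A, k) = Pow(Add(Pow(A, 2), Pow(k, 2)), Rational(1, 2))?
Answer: Add(3537, Mul(-50, Pow(13, Rational(1, 2)))) ≈ 3356.7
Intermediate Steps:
Function('Q')(w, p) = Mul(Add(-30, w), Add(w, Mul(2, p))) (Function('Q')(w, p) = Mul(Add(-30, w), Add(p, Add(p, w))) = Mul(Add(-30, w), Add(w, Mul(2, p))))
Add(4912, Mul(-1, Function('Q')(55, Function('N')(-3, 2)))) = Add(4912, Mul(-1, Add(Pow(55, 2), Mul(-60, Pow(Add(Pow(-3, 2), Pow(2, 2)), Rational(1, 2))), Mul(-30, 55), Mul(2, Pow(Add(Pow(-3, 2), Pow(2, 2)), Rational(1, 2)), 55)))) = Add(4912, Mul(-1, Add(3025, Mul(-60, Pow(Add(9, 4), Rational(1, 2))), -1650, Mul(2, Pow(Add(9, 4), Rational(1, 2)), 55)))) = Add(4912, Mul(-1, Add(3025, Mul(-60, Pow(13, Rational(1, 2))), -1650, Mul(2, Pow(13, Rational(1, 2)), 55)))) = Add(4912, Mul(-1, Add(3025, Mul(-60, Pow(13, Rational(1, 2))), -1650, Mul(110, Pow(13, Rational(1, 2)))))) = Add(4912, Mul(-1, Add(1375, Mul(50, Pow(13, Rational(1, 2)))))) = Add(4912, Add(-1375, Mul(-50, Pow(13, Rational(1, 2))))) = Add(3537, Mul(-50, Pow(13, Rational(1, 2))))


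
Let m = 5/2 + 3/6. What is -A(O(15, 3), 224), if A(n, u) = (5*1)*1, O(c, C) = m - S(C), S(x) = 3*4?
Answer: -5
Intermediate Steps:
S(x) = 12
m = 3 (m = 5*(½) + 3*(⅙) = 5/2 + ½ = 3)
O(c, C) = -9 (O(c, C) = 3 - 1*12 = 3 - 12 = -9)
A(n, u) = 5 (A(n, u) = 5*1 = 5)
-A(O(15, 3), 224) = -1*5 = -5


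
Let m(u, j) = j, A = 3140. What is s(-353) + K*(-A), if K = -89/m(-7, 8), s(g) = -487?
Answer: 68891/2 ≈ 34446.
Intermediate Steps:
K = -89/8 ≈ -11.125
s(-353) + K*(-A) = -487 - (-89)*3140/8 = -487 - 89/8*(-3140) = -487 + 69865/2 = 68891/2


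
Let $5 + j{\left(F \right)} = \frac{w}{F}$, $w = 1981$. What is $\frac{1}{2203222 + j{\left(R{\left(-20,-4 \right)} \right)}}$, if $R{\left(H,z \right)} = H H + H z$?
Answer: $\frac{480}{1057546141} \approx 4.5388 \cdot 10^{-7}$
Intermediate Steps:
$R{\left(H,z \right)} = H^{2} + H z$
$j{\left(F \right)} = -5 + \frac{1981}{F}$
$\frac{1}{2203222 + j{\left(R{\left(-20,-4 \right)} \right)}} = \frac{1}{2203222 - \left(5 - \frac{1981}{\left(-20\right) \left(-20 - 4\right)}\right)} = \frac{1}{2203222 - \left(5 - \frac{1981}{\left(-20\right) \left(-24\right)}\right)} = \frac{1}{2203222 - \left(5 - \frac{1981}{480}\right)} = \frac{1}{2203222 + \left(-5 + 1981 \cdot \frac{1}{480}\right)} = \frac{1}{2203222 + \left(-5 + \frac{1981}{480}\right)} = \frac{1}{2203222 - \frac{419}{480}} = \frac{1}{\frac{1057546141}{480}} = \frac{480}{1057546141}$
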